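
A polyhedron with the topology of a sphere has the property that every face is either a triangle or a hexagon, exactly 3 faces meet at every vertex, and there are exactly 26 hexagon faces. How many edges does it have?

84

Let x be the number of triangles; then F = 26 + x.
Edge–face incidences: 2E = 6·26 + 3·x = 156 + 3x.
Every vertex has degree 3, so 3V = 2E.
Euler: V − E + F = 2 ⇒ (2E)/3 − E + (26 + x) = 2.
Multiply by 6: 2·(2E) − 3·(2E) + 6·(26 + x) = 12, i.e. 156 + 6x − (156 + 3x) = 12.
Collecting terms: 3x = 12, so x = 4.
Then 2E = 156 + 3·4 = 168, so E = 84, V = 2E/3 = 56, F = 26 + 4 = 30.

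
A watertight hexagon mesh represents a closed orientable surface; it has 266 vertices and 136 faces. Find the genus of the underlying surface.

4

Every face is a hexagon, so 2E = 6·136 = 816, giving E = 408.
χ = V − E + F = 266 − 408 + 136 = -6.
For a closed orientable surface χ = 2 − 2g, so g = (2 − (-6))/2 = 4.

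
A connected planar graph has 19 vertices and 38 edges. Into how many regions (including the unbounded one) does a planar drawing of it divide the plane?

21

Euler's formula for a connected plane graph: V − E + F = 2, so F = 2 − 19 + 38 = 21.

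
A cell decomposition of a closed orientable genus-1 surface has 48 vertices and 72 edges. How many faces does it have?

For a closed orientable surface of genus 1, χ = 2 − 2·1 = 0.
F = 0 − V + E = 0 − 48 + 72 = 24.

24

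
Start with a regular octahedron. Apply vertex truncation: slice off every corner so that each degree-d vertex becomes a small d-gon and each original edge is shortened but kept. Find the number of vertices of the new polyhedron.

The base solid has V = 6, E = 12, F = 8.
Truncation replaces each original edge-end by a new vertex, so V′ = 2E = 24.
Each original edge survives, and each old vertex of degree d contributes d new edges; summing degrees gives Σd = 2E, so E′ = E + 2E = 3E = 36.
Each original face survives and each original vertex becomes one new face: F′ = F + V = 14.

24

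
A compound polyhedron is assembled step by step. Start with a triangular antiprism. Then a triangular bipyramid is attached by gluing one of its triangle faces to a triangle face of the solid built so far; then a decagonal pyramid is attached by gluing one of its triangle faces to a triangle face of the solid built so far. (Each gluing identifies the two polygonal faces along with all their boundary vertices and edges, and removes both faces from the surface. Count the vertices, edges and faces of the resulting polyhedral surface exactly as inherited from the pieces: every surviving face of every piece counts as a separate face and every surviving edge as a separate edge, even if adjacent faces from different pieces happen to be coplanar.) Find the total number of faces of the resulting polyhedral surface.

A triangular antiprism: V=6, E=12, F=8.
Attach a triangular bipyramid (V=5, E=9, F=6) along a 3-gon: merge 3 vertices and 3 edges, delete both glued faces → V=8, E=18, F=12.
Attach a decagonal pyramid (V=11, E=20, F=11) along a 3-gon: merge 3 vertices and 3 edges, delete both glued faces → V=16, E=35, F=21.
Check: V − E + F = 16 − 35 + 21 = 2.

21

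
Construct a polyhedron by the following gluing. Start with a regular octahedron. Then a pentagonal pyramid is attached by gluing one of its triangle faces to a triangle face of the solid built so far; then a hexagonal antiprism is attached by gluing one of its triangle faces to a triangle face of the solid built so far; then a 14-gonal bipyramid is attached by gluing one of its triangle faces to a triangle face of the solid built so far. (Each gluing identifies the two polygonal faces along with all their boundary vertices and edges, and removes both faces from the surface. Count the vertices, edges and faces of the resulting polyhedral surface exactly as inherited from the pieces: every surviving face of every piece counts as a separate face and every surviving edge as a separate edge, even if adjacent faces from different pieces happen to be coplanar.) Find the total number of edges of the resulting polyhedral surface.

79

A regular octahedron: V=6, E=12, F=8.
Attach a pentagonal pyramid (V=6, E=10, F=6) along a 3-gon: merge 3 vertices and 3 edges, delete both glued faces → V=9, E=19, F=12.
Attach a hexagonal antiprism (V=12, E=24, F=14) along a 3-gon: merge 3 vertices and 3 edges, delete both glued faces → V=18, E=40, F=24.
Attach a 14-gonal bipyramid (V=16, E=42, F=28) along a 3-gon: merge 3 vertices and 3 edges, delete both glued faces → V=31, E=79, F=50.
Check: V − E + F = 31 − 79 + 50 = 2.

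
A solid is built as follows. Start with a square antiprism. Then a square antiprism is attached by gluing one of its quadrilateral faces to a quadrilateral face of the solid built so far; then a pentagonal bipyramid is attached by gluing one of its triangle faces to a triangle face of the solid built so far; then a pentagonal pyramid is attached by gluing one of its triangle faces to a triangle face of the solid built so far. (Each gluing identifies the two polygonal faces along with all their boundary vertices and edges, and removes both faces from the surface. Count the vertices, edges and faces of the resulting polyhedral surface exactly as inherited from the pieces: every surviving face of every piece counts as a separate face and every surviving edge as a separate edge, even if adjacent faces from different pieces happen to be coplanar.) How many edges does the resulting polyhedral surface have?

A square antiprism: V=8, E=16, F=10.
Attach a square antiprism (V=8, E=16, F=10) along a 4-gon: merge 4 vertices and 4 edges, delete both glued faces → V=12, E=28, F=18.
Attach a pentagonal bipyramid (V=7, E=15, F=10) along a 3-gon: merge 3 vertices and 3 edges, delete both glued faces → V=16, E=40, F=26.
Attach a pentagonal pyramid (V=6, E=10, F=6) along a 3-gon: merge 3 vertices and 3 edges, delete both glued faces → V=19, E=47, F=30.
Check: V − E + F = 19 − 47 + 30 = 2.

47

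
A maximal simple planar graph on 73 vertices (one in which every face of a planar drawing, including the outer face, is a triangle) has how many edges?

In a plane triangulation 3F = 2E and V − E + F = 2, so E = 3V − 6 = 3·73 − 6 = 213.

213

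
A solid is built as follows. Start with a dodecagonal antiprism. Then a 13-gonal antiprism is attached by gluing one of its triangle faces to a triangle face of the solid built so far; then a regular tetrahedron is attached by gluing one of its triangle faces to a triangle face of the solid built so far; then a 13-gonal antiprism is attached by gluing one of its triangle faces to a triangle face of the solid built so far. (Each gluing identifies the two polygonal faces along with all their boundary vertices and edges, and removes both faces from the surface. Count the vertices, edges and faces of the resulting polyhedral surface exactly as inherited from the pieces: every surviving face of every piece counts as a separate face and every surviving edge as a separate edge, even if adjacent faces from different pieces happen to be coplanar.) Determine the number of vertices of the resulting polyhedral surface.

A dodecagonal antiprism: V=24, E=48, F=26.
Attach a 13-gonal antiprism (V=26, E=52, F=28) along a 3-gon: merge 3 vertices and 3 edges, delete both glued faces → V=47, E=97, F=52.
Attach a regular tetrahedron (V=4, E=6, F=4) along a 3-gon: merge 3 vertices and 3 edges, delete both glued faces → V=48, E=100, F=54.
Attach a 13-gonal antiprism (V=26, E=52, F=28) along a 3-gon: merge 3 vertices and 3 edges, delete both glued faces → V=71, E=149, F=80.
Check: V − E + F = 71 − 149 + 80 = 2.

71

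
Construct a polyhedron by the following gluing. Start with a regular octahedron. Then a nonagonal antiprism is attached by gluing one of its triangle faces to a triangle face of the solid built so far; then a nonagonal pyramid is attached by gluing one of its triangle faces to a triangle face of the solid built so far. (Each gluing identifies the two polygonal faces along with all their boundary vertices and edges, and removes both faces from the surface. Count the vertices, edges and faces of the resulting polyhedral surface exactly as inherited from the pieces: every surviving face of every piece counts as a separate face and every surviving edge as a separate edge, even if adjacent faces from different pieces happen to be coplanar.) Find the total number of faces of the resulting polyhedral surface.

34

A regular octahedron: V=6, E=12, F=8.
Attach a nonagonal antiprism (V=18, E=36, F=20) along a 3-gon: merge 3 vertices and 3 edges, delete both glued faces → V=21, E=45, F=26.
Attach a nonagonal pyramid (V=10, E=18, F=10) along a 3-gon: merge 3 vertices and 3 edges, delete both glued faces → V=28, E=60, F=34.
Check: V − E + F = 28 − 60 + 34 = 2.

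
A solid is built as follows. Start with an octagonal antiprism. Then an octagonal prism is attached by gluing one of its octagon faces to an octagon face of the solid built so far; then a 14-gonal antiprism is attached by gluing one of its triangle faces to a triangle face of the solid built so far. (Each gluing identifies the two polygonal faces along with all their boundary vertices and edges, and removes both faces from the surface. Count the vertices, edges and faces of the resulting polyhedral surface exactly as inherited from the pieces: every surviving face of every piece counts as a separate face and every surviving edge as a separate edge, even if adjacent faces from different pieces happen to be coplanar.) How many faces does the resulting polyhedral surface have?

54

An octagonal antiprism: V=16, E=32, F=18.
Attach an octagonal prism (V=16, E=24, F=10) along an 8-gon: merge 8 vertices and 8 edges, delete both glued faces → V=24, E=48, F=26.
Attach a 14-gonal antiprism (V=28, E=56, F=30) along a 3-gon: merge 3 vertices and 3 edges, delete both glued faces → V=49, E=101, F=54.
Check: V − E + F = 49 − 101 + 54 = 2.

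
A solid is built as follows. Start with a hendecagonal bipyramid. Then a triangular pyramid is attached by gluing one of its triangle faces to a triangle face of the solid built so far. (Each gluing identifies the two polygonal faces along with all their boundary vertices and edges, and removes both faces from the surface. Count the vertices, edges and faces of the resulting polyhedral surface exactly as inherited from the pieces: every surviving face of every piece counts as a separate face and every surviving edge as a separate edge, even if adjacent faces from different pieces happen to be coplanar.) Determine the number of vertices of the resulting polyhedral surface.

A hendecagonal bipyramid: V=13, E=33, F=22.
Attach a triangular pyramid (V=4, E=6, F=4) along a 3-gon: merge 3 vertices and 3 edges, delete both glued faces → V=14, E=36, F=24.
Check: V − E + F = 14 − 36 + 24 = 2.

14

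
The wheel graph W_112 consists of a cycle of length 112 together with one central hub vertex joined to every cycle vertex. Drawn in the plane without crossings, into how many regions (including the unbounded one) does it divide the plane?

W_112 has V = 112 + 1 = 113 vertices and E = 2·112 = 224 edges.
By Euler's formula F = 2 − V + E = 2 − 113 + 224 = 113.

113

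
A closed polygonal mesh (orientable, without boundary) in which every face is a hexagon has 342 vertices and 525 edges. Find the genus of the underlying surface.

5

Every face is a hexagon and each edge borders two faces, so 6F = 2·525, giving F = 175.
χ = V − E + F = 342 − 525 + 175 = -8.
For a closed orientable surface χ = 2 − 2g, so g = (2 − (-8))/2 = 5.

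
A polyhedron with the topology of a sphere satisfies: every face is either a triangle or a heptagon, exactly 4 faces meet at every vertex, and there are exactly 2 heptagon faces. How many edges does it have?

28

Let x be the number of triangles; then F = 2 + x.
Edge–face incidences: 2E = 7·2 + 3·x = 14 + 3x.
Every vertex has degree 4, so 4V = 2E.
Euler: V − E + F = 2 ⇒ (2E)/4 − E + (2 + x) = 2.
Multiply by 8: 2·(2E) − 4·(2E) + 8·(2 + x) = 16, i.e. 16 + 8x − 2·(14 + 3x) = 16.
Collecting terms: 2x − 12 = 16, so 2x = 28, so x = 14.
Then 2E = 14 + 3·14 = 56, so E = 28, V = 2E/4 = 14, F = 2 + 14 = 16.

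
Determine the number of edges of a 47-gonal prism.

A prism on an n-gon has two n-gon bases and n rectangular sides: V = 2·47 = 94, E = 3·47 = 141, F = 47 + 2 = 49.
Check: V − E + F = 94 − 141 + 49 = 2.

141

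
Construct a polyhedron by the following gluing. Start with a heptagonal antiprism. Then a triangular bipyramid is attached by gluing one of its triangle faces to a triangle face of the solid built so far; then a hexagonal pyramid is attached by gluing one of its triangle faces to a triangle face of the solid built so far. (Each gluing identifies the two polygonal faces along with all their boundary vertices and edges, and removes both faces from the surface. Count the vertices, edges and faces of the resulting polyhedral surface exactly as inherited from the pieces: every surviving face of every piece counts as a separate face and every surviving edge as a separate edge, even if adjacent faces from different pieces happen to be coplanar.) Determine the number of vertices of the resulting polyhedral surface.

20

A heptagonal antiprism: V=14, E=28, F=16.
Attach a triangular bipyramid (V=5, E=9, F=6) along a 3-gon: merge 3 vertices and 3 edges, delete both glued faces → V=16, E=34, F=20.
Attach a hexagonal pyramid (V=7, E=12, F=7) along a 3-gon: merge 3 vertices and 3 edges, delete both glued faces → V=20, E=43, F=25.
Check: V − E + F = 20 − 43 + 25 = 2.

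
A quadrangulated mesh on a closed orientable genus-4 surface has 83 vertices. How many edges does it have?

χ = 2 − 2·4 = -6, and every face is a square so 4F = 2E.
V − E + F = -6 with E = 4F/2 gives 83 − (4/2 − 1)·F = -6, so F = 89 and E = 178.

178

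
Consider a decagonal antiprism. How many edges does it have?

40

An antiprism on an n-gon has two n-gon caps and 2n triangles: V = 2·10 = 20, E = 4·10 = 40, F = 2·10 + 2 = 22.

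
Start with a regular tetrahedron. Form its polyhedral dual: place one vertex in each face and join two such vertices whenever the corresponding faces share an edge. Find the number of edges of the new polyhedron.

6

The base solid has V = 4, E = 6, F = 4.
The dual swaps V and F and preserves E: V′ = F = 4, E′ = E = 6, F′ = V = 4.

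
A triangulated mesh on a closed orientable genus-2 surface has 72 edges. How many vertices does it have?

χ = 2 − 2·2 = -2, and every face is a triangle so 3F = 2E.
F = 2E/3 = 48. Then V = -2 + E − F = -2 + 72 − 48 = 22.

22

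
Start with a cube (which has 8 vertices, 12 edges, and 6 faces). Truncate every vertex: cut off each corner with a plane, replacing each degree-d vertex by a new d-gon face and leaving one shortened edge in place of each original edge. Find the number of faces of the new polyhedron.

14

Truncation replaces each original edge-end by a new vertex, so V′ = 2E = 24.
Each original edge survives, and each old vertex of degree d contributes d new edges; summing degrees gives Σd = 2E, so E′ = E + 2E = 3E = 36.
Each original face survives and each original vertex becomes one new face: F′ = F + V = 14.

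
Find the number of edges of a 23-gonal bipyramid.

A bipyramid over an n-gon has 2n triangular faces and n + 2 vertices: V = 23 + 2 = 25, E = 3·23 = 69, F = 2·23 = 46.
Check: V − E + F = 25 − 69 + 46 = 2.

69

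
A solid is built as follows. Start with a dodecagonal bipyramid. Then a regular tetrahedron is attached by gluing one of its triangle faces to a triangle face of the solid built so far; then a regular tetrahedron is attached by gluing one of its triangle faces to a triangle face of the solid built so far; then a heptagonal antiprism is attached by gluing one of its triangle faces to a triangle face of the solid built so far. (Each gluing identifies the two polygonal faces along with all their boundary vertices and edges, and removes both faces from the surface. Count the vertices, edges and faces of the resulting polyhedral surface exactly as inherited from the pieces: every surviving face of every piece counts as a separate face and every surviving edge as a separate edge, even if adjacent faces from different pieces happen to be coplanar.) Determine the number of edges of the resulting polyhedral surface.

A dodecagonal bipyramid: V=14, E=36, F=24.
Attach a regular tetrahedron (V=4, E=6, F=4) along a 3-gon: merge 3 vertices and 3 edges, delete both glued faces → V=15, E=39, F=26.
Attach a regular tetrahedron (V=4, E=6, F=4) along a 3-gon: merge 3 vertices and 3 edges, delete both glued faces → V=16, E=42, F=28.
Attach a heptagonal antiprism (V=14, E=28, F=16) along a 3-gon: merge 3 vertices and 3 edges, delete both glued faces → V=27, E=67, F=42.
Check: V − E + F = 27 − 67 + 42 = 2.

67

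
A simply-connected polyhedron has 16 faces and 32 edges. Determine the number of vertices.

Here V − E + F = 2.
V = 2 + E − F = 2 + 32 − 16 = 18.

18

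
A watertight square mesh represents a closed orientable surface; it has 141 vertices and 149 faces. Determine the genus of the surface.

Every face is a square, so 2E = 4·149 = 596, giving E = 298.
χ = V − E + F = 141 − 298 + 149 = -8.
For a closed orientable surface χ = 2 − 2g, so g = (2 − (-8))/2 = 5.

5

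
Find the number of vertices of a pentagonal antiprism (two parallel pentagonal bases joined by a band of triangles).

An antiprism on an n-gon has two n-gon caps and 2n triangles: V = 2·5 = 10, E = 4·5 = 20, F = 2·5 + 2 = 12.

10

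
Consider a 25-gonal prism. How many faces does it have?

A prism on an n-gon has two n-gon bases and n rectangular sides: V = 2·25 = 50, E = 3·25 = 75, F = 25 + 2 = 27.

27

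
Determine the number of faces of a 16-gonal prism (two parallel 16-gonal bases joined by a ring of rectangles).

18

A prism on an n-gon has two n-gon bases and n rectangular sides: V = 2·16 = 32, E = 3·16 = 48, F = 16 + 2 = 18.
Check: V − E + F = 32 − 48 + 18 = 2.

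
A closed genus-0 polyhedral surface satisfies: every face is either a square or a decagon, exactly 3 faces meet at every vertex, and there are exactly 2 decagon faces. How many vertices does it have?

Let x be the number of squares; then F = 2 + x.
Edge–face incidences: 2E = 10·2 + 4·x = 20 + 4x.
Every vertex has degree 3, so 3V = 2E.
Euler: V − E + F = 2 ⇒ (2E)/3 − E + (2 + x) = 2.
Multiply by 6: 2·(2E) − 3·(2E) + 6·(2 + x) = 12, i.e. 12 + 6x − (20 + 4x) = 12.
Collecting terms: 2x − 8 = 12, so 2x = 20, so x = 10.
Then 2E = 20 + 4·10 = 60, so E = 30, V = 2E/3 = 20, F = 2 + 10 = 12.

20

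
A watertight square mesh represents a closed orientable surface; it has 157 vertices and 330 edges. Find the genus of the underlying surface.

Every face is a square and each edge borders two faces, so 4F = 2·330, giving F = 165.
χ = V − E + F = 157 − 330 + 165 = -8.
For a closed orientable surface χ = 2 − 2g, so g = (2 − (-8))/2 = 5.

5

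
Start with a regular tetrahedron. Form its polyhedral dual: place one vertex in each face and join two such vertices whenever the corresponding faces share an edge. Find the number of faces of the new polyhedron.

4

The base solid has V = 4, E = 6, F = 4.
The dual swaps V and F and preserves E: V′ = F = 4, E′ = E = 6, F′ = V = 4.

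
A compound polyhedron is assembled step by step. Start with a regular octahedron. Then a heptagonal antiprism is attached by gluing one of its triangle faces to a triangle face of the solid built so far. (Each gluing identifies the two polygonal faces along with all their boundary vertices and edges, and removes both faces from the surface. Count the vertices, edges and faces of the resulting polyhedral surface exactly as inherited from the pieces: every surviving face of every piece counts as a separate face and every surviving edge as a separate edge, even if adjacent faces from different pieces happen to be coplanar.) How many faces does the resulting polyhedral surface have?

A regular octahedron: V=6, E=12, F=8.
Attach a heptagonal antiprism (V=14, E=28, F=16) along a 3-gon: merge 3 vertices and 3 edges, delete both glued faces → V=17, E=37, F=22.
Check: V − E + F = 17 − 37 + 22 = 2.

22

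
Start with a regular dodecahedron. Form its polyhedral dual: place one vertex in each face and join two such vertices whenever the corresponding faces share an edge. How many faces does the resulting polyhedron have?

The base solid has V = 20, E = 30, F = 12.
The dual swaps V and F and preserves E: V′ = F = 12, E′ = E = 30, F′ = V = 20.

20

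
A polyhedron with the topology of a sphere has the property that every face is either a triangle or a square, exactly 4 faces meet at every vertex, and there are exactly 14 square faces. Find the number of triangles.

8

Let x be the number of triangles; then F = 14 + x.
Edge–face incidences: 2E = 4·14 + 3·x = 56 + 3x.
Every vertex has degree 4, so 4V = 2E.
Euler: V − E + F = 2 ⇒ (2E)/4 − E + (14 + x) = 2.
Multiply by 8: 2·(2E) − 4·(2E) + 8·(14 + x) = 16, i.e. 112 + 8x − 2·(56 + 3x) = 16.
Collecting terms: 2x = 16, so x = 8.
Then 2E = 56 + 3·8 = 80, so E = 40, V = 2E/4 = 20, F = 14 + 8 = 22.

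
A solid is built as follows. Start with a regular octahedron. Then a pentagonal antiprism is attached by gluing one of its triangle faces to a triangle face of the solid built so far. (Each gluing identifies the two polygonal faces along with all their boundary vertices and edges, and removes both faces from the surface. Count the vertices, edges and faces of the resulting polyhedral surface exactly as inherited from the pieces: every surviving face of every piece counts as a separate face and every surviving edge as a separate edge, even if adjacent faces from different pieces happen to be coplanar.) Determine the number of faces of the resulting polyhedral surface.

18

A regular octahedron: V=6, E=12, F=8.
Attach a pentagonal antiprism (V=10, E=20, F=12) along a 3-gon: merge 3 vertices and 3 edges, delete both glued faces → V=13, E=29, F=18.
Check: V − E + F = 13 − 29 + 18 = 2.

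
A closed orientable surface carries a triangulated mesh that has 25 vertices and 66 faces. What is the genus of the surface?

Every face is a triangle, so 2E = 3·66 = 198, giving E = 99.
χ = V − E + F = 25 − 99 + 66 = -8.
For a closed orientable surface χ = 2 − 2g, so g = (2 − (-8))/2 = 5.

5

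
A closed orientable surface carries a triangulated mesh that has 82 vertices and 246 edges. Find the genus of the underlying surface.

Every face is a triangle and each edge borders two faces, so 3F = 2·246, giving F = 164.
χ = V − E + F = 82 − 246 + 164 = 0.
For a closed orientable surface χ = 2 − 2g, so g = (2 − (0))/2 = 1.

1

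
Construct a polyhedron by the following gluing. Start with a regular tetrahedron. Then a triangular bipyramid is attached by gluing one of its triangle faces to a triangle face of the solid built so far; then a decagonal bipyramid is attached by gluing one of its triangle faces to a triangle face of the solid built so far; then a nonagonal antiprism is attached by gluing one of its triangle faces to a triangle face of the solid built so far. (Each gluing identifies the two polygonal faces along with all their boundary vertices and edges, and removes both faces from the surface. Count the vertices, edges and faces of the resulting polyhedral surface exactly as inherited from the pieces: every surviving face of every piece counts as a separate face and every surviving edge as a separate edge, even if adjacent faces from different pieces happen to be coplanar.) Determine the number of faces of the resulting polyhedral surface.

A regular tetrahedron: V=4, E=6, F=4.
Attach a triangular bipyramid (V=5, E=9, F=6) along a 3-gon: merge 3 vertices and 3 edges, delete both glued faces → V=6, E=12, F=8.
Attach a decagonal bipyramid (V=12, E=30, F=20) along a 3-gon: merge 3 vertices and 3 edges, delete both glued faces → V=15, E=39, F=26.
Attach a nonagonal antiprism (V=18, E=36, F=20) along a 3-gon: merge 3 vertices and 3 edges, delete both glued faces → V=30, E=72, F=44.
Check: V − E + F = 30 − 72 + 44 = 2.

44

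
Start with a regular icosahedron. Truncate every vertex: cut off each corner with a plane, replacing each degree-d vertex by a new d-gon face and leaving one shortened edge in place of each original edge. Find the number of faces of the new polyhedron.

The base solid has V = 12, E = 30, F = 20.
Truncation replaces each original edge-end by a new vertex, so V′ = 2E = 60.
Each original edge survives, and each old vertex of degree d contributes d new edges; summing degrees gives Σd = 2E, so E′ = E + 2E = 3E = 90.
Each original face survives and each original vertex becomes one new face: F′ = F + V = 32.

32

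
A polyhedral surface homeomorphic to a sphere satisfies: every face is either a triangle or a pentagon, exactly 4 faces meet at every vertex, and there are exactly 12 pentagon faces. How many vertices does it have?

Let x be the number of triangles; then F = 12 + x.
Edge–face incidences: 2E = 5·12 + 3·x = 60 + 3x.
Every vertex has degree 4, so 4V = 2E.
Euler: V − E + F = 2 ⇒ (2E)/4 − E + (12 + x) = 2.
Multiply by 8: 2·(2E) − 4·(2E) + 8·(12 + x) = 16, i.e. 96 + 8x − 2·(60 + 3x) = 16.
Collecting terms: 2x − 24 = 16, so 2x = 40, so x = 20.
Then 2E = 60 + 3·20 = 120, so E = 60, V = 2E/4 = 30, F = 12 + 20 = 32.

30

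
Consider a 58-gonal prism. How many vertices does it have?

A prism on an n-gon has two n-gon bases and n rectangular sides: V = 2·58 = 116, E = 3·58 = 174, F = 58 + 2 = 60.

116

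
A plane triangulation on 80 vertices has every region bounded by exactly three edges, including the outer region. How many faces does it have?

156

In a plane triangulation 3F = 2E and V − E + F = 2, so F = 2V − 4 = 2·80 − 4 = 156.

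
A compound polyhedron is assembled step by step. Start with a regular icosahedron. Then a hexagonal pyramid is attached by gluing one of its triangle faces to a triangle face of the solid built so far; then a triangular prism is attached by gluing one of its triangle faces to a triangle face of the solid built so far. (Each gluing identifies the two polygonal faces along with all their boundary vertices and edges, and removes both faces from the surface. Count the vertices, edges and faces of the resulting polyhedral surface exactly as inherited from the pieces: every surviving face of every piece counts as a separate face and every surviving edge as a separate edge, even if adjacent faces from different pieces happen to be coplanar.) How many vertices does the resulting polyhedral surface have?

19

A regular icosahedron: V=12, E=30, F=20.
Attach a hexagonal pyramid (V=7, E=12, F=7) along a 3-gon: merge 3 vertices and 3 edges, delete both glued faces → V=16, E=39, F=25.
Attach a triangular prism (V=6, E=9, F=5) along a 3-gon: merge 3 vertices and 3 edges, delete both glued faces → V=19, E=45, F=28.
Check: V − E + F = 19 − 45 + 28 = 2.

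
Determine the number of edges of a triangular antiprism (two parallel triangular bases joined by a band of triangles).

An antiprism on an n-gon has two n-gon caps and 2n triangles: V = 2·3 = 6, E = 4·3 = 12, F = 2·3 + 2 = 8.
Check: V − E + F = 6 − 12 + 8 = 2.

12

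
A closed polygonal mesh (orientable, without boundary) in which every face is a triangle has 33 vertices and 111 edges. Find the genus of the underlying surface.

3

Every face is a triangle and each edge borders two faces, so 3F = 2·111, giving F = 74.
χ = V − E + F = 33 − 111 + 74 = -4.
For a closed orientable surface χ = 2 − 2g, so g = (2 − (-4))/2 = 3.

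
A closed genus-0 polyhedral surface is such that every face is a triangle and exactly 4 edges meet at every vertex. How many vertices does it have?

6

Each face has 3 edges and each edge borders two faces, so 2E = 3F.
Each vertex has degree 4, so 4V = 2E and hence V = 3F/4.
Euler: V − E + F = 2 ⇒ (3F/4) − (3F/2) + F = 2.
Multiply by 8: (6 − 12 + 8)F = 16, i.e. 2F = 16.
So F = 8, E = 3·8/2 = 12, V = 3·8/4 = 6.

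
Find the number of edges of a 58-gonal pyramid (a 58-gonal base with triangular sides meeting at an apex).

A pyramid on an n-gon base has one n-gon and n triangles: V = 58 + 1 = 59, E = 2·58 = 116, F = 58 + 1 = 59.

116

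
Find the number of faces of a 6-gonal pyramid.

A pyramid on an n-gon base has one n-gon and n triangles: V = 6 + 1 = 7, E = 2·6 = 12, F = 6 + 1 = 7.

7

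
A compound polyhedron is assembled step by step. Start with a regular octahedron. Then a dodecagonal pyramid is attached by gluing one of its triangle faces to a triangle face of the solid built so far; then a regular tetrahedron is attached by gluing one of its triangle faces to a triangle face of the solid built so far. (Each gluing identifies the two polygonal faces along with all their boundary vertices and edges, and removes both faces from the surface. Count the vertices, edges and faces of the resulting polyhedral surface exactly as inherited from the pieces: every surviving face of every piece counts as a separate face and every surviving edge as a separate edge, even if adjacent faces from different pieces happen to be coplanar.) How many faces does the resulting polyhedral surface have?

A regular octahedron: V=6, E=12, F=8.
Attach a dodecagonal pyramid (V=13, E=24, F=13) along a 3-gon: merge 3 vertices and 3 edges, delete both glued faces → V=16, E=33, F=19.
Attach a regular tetrahedron (V=4, E=6, F=4) along a 3-gon: merge 3 vertices and 3 edges, delete both glued faces → V=17, E=36, F=21.
Check: V − E + F = 17 − 36 + 21 = 2.

21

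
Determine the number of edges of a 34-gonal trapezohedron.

The n-trapezohedron (dual of the n-antiprism) has V = 2·34 + 2 = 70, E = 4·34 = 136, F = 2·34 = 68.

136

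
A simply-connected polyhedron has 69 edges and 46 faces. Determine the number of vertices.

Here V − E + F = 2.
V = 2 + E − F = 2 + 69 − 46 = 25.

25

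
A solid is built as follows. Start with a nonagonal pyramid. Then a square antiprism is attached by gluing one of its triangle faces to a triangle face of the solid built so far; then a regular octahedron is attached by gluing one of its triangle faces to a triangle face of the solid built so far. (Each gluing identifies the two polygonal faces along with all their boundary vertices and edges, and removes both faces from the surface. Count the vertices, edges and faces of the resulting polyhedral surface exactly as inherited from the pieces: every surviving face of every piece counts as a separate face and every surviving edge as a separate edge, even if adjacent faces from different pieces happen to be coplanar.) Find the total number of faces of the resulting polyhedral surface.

A nonagonal pyramid: V=10, E=18, F=10.
Attach a square antiprism (V=8, E=16, F=10) along a 3-gon: merge 3 vertices and 3 edges, delete both glued faces → V=15, E=31, F=18.
Attach a regular octahedron (V=6, E=12, F=8) along a 3-gon: merge 3 vertices and 3 edges, delete both glued faces → V=18, E=40, F=24.
Check: V − E + F = 18 − 40 + 24 = 2.

24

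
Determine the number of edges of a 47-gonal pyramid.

94

A pyramid on an n-gon base has one n-gon and n triangles: V = 47 + 1 = 48, E = 2·47 = 94, F = 47 + 1 = 48.
Check: V − E + F = 48 − 94 + 48 = 2.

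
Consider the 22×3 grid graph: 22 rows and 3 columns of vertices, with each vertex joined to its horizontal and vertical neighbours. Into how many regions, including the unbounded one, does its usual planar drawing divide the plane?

43

The grid has V = 22·3 = 66 vertices and E = 22·2 + 3·21 = 107 edges.
F = 2 − V + E = 2 − 66 + 107 = 43.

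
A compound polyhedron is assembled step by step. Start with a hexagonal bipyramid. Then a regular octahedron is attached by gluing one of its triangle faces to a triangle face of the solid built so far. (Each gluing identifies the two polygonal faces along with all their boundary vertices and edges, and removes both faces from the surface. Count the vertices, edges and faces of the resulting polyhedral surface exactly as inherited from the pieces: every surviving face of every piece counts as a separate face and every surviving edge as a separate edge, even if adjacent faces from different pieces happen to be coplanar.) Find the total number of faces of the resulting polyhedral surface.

A hexagonal bipyramid: V=8, E=18, F=12.
Attach a regular octahedron (V=6, E=12, F=8) along a 3-gon: merge 3 vertices and 3 edges, delete both glued faces → V=11, E=27, F=18.
Check: V − E + F = 11 − 27 + 18 = 2.

18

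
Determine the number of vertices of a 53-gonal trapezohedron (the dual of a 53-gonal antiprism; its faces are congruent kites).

108

The n-trapezohedron (dual of the n-antiprism) has V = 2·53 + 2 = 108, E = 4·53 = 212, F = 2·53 = 106.
Check: V − E + F = 108 − 212 + 106 = 2.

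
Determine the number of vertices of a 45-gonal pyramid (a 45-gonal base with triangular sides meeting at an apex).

A pyramid on an n-gon base has one n-gon and n triangles: V = 45 + 1 = 46, E = 2·45 = 90, F = 45 + 1 = 46.
Check: V − E + F = 46 − 90 + 46 = 2.

46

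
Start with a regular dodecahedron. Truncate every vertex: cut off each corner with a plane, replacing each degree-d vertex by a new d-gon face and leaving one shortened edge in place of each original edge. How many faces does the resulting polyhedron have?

32

The base solid has V = 20, E = 30, F = 12.
Truncation replaces each original edge-end by a new vertex, so V′ = 2E = 60.
Each original edge survives, and each old vertex of degree d contributes d new edges; summing degrees gives Σd = 2E, so E′ = E + 2E = 3E = 90.
Each original face survives and each original vertex becomes one new face: F′ = F + V = 32.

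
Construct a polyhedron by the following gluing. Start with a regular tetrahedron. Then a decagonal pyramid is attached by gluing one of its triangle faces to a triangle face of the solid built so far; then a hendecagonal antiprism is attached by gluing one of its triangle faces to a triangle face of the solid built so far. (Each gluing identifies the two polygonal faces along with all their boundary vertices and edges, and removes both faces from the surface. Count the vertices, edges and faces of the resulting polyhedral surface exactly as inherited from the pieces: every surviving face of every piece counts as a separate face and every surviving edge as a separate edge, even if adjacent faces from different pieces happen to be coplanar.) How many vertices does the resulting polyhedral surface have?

31

A regular tetrahedron: V=4, E=6, F=4.
Attach a decagonal pyramid (V=11, E=20, F=11) along a 3-gon: merge 3 vertices and 3 edges, delete both glued faces → V=12, E=23, F=13.
Attach a hendecagonal antiprism (V=22, E=44, F=24) along a 3-gon: merge 3 vertices and 3 edges, delete both glued faces → V=31, E=64, F=35.
Check: V − E + F = 31 − 64 + 35 = 2.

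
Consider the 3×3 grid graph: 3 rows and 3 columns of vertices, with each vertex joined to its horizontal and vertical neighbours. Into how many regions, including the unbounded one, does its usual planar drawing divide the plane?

The grid has V = 3·3 = 9 vertices and E = 3·2 + 3·2 = 12 edges.
F = 2 − V + E = 2 − 9 + 12 = 5.

5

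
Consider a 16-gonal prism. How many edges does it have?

A prism on an n-gon has two n-gon bases and n rectangular sides: V = 2·16 = 32, E = 3·16 = 48, F = 16 + 2 = 18.
Check: V − E + F = 32 − 48 + 18 = 2.

48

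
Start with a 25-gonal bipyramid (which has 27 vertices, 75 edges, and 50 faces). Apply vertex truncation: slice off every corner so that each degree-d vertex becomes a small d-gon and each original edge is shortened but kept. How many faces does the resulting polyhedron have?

Truncation replaces each original edge-end by a new vertex, so V′ = 2E = 150.
Each original edge survives, and each old vertex of degree d contributes d new edges; summing degrees gives Σd = 2E, so E′ = E + 2E = 3E = 225.
Each original face survives and each original vertex becomes one new face: F′ = F + V = 77.

77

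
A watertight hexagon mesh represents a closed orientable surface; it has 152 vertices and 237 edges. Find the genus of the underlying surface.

Every face is a hexagon and each edge borders two faces, so 6F = 2·237, giving F = 79.
χ = V − E + F = 152 − 237 + 79 = -6.
For a closed orientable surface χ = 2 − 2g, so g = (2 − (-6))/2 = 4.

4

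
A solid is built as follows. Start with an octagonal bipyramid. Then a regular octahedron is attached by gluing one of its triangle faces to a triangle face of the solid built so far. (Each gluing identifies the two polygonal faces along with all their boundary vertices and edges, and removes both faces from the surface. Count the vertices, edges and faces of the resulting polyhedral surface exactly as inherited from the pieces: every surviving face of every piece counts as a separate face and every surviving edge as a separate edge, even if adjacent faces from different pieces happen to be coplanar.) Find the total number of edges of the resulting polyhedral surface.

33

An octagonal bipyramid: V=10, E=24, F=16.
Attach a regular octahedron (V=6, E=12, F=8) along a 3-gon: merge 3 vertices and 3 edges, delete both glued faces → V=13, E=33, F=22.
Check: V − E + F = 13 − 33 + 22 = 2.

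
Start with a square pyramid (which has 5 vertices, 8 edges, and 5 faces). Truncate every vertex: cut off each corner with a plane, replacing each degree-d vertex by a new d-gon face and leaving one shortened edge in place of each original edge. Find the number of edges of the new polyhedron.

24

Truncation replaces each original edge-end by a new vertex, so V′ = 2E = 16.
Each original edge survives, and each old vertex of degree d contributes d new edges; summing degrees gives Σd = 2E, so E′ = E + 2E = 3E = 24.
Each original face survives and each original vertex becomes one new face: F′ = F + V = 10.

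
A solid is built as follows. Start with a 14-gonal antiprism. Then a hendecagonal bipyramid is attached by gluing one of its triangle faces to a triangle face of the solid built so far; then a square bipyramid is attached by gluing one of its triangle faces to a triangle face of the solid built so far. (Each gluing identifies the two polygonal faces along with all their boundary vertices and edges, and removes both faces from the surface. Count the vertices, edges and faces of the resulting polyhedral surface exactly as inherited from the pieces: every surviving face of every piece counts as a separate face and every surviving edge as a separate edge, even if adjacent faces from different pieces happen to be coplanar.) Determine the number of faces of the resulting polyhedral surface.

A 14-gonal antiprism: V=28, E=56, F=30.
Attach a hendecagonal bipyramid (V=13, E=33, F=22) along a 3-gon: merge 3 vertices and 3 edges, delete both glued faces → V=38, E=86, F=50.
Attach a square bipyramid (V=6, E=12, F=8) along a 3-gon: merge 3 vertices and 3 edges, delete both glued faces → V=41, E=95, F=56.
Check: V − E + F = 41 − 95 + 56 = 2.

56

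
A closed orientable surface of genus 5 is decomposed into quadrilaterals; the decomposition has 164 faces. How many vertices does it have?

χ = 2 − 2·5 = -8, and every face is a square so 4F = 2E.
E = 4·164/2 = 328. Then V = -8 + E − F = -8 + 328 − 164 = 156.

156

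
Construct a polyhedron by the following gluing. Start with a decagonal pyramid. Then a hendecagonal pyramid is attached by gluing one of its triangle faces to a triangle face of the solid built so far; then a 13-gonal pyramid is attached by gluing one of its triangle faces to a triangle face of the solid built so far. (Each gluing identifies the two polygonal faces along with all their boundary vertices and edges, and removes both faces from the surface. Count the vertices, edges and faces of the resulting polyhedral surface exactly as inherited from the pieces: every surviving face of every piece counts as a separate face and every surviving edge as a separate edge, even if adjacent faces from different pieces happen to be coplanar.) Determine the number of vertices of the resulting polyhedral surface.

31

A decagonal pyramid: V=11, E=20, F=11.
Attach a hendecagonal pyramid (V=12, E=22, F=12) along a 3-gon: merge 3 vertices and 3 edges, delete both glued faces → V=20, E=39, F=21.
Attach a 13-gonal pyramid (V=14, E=26, F=14) along a 3-gon: merge 3 vertices and 3 edges, delete both glued faces → V=31, E=62, F=33.
Check: V − E + F = 31 − 62 + 33 = 2.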